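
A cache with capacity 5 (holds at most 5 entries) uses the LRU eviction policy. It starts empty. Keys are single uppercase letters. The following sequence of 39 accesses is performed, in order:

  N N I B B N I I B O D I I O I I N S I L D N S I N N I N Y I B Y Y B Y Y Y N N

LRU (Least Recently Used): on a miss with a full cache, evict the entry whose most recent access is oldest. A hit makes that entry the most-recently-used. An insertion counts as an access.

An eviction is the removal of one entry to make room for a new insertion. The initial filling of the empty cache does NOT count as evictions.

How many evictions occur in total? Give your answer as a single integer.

LRU simulation (capacity=5):
  1. access N: MISS. Cache (LRU->MRU): [N]
  2. access N: HIT. Cache (LRU->MRU): [N]
  3. access I: MISS. Cache (LRU->MRU): [N I]
  4. access B: MISS. Cache (LRU->MRU): [N I B]
  5. access B: HIT. Cache (LRU->MRU): [N I B]
  6. access N: HIT. Cache (LRU->MRU): [I B N]
  7. access I: HIT. Cache (LRU->MRU): [B N I]
  8. access I: HIT. Cache (LRU->MRU): [B N I]
  9. access B: HIT. Cache (LRU->MRU): [N I B]
  10. access O: MISS. Cache (LRU->MRU): [N I B O]
  11. access D: MISS. Cache (LRU->MRU): [N I B O D]
  12. access I: HIT. Cache (LRU->MRU): [N B O D I]
  13. access I: HIT. Cache (LRU->MRU): [N B O D I]
  14. access O: HIT. Cache (LRU->MRU): [N B D I O]
  15. access I: HIT. Cache (LRU->MRU): [N B D O I]
  16. access I: HIT. Cache (LRU->MRU): [N B D O I]
  17. access N: HIT. Cache (LRU->MRU): [B D O I N]
  18. access S: MISS, evict B. Cache (LRU->MRU): [D O I N S]
  19. access I: HIT. Cache (LRU->MRU): [D O N S I]
  20. access L: MISS, evict D. Cache (LRU->MRU): [O N S I L]
  21. access D: MISS, evict O. Cache (LRU->MRU): [N S I L D]
  22. access N: HIT. Cache (LRU->MRU): [S I L D N]
  23. access S: HIT. Cache (LRU->MRU): [I L D N S]
  24. access I: HIT. Cache (LRU->MRU): [L D N S I]
  25. access N: HIT. Cache (LRU->MRU): [L D S I N]
  26. access N: HIT. Cache (LRU->MRU): [L D S I N]
  27. access I: HIT. Cache (LRU->MRU): [L D S N I]
  28. access N: HIT. Cache (LRU->MRU): [L D S I N]
  29. access Y: MISS, evict L. Cache (LRU->MRU): [D S I N Y]
  30. access I: HIT. Cache (LRU->MRU): [D S N Y I]
  31. access B: MISS, evict D. Cache (LRU->MRU): [S N Y I B]
  32. access Y: HIT. Cache (LRU->MRU): [S N I B Y]
  33. access Y: HIT. Cache (LRU->MRU): [S N I B Y]
  34. access B: HIT. Cache (LRU->MRU): [S N I Y B]
  35. access Y: HIT. Cache (LRU->MRU): [S N I B Y]
  36. access Y: HIT. Cache (LRU->MRU): [S N I B Y]
  37. access Y: HIT. Cache (LRU->MRU): [S N I B Y]
  38. access N: HIT. Cache (LRU->MRU): [S I B Y N]
  39. access N: HIT. Cache (LRU->MRU): [S I B Y N]
Total: 29 hits, 10 misses, 5 evictions

Answer: 5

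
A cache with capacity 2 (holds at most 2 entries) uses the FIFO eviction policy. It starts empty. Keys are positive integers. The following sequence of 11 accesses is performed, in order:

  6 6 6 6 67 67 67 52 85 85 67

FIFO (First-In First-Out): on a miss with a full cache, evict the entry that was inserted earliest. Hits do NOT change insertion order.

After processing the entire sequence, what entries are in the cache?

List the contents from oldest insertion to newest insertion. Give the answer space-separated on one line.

FIFO simulation (capacity=2):
  1. access 6: MISS. Cache (old->new): [6]
  2. access 6: HIT. Cache (old->new): [6]
  3. access 6: HIT. Cache (old->new): [6]
  4. access 6: HIT. Cache (old->new): [6]
  5. access 67: MISS. Cache (old->new): [6 67]
  6. access 67: HIT. Cache (old->new): [6 67]
  7. access 67: HIT. Cache (old->new): [6 67]
  8. access 52: MISS, evict 6. Cache (old->new): [67 52]
  9. access 85: MISS, evict 67. Cache (old->new): [52 85]
  10. access 85: HIT. Cache (old->new): [52 85]
  11. access 67: MISS, evict 52. Cache (old->new): [85 67]
Total: 6 hits, 5 misses, 3 evictions

Answer: 85 67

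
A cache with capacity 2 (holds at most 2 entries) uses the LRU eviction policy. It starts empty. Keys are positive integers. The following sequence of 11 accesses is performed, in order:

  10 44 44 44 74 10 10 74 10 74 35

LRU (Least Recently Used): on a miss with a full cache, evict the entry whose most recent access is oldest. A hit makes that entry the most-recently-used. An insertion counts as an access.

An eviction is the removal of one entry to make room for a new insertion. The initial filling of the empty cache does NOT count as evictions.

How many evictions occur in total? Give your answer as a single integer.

LRU simulation (capacity=2):
  1. access 10: MISS. Cache (LRU->MRU): [10]
  2. access 44: MISS. Cache (LRU->MRU): [10 44]
  3. access 44: HIT. Cache (LRU->MRU): [10 44]
  4. access 44: HIT. Cache (LRU->MRU): [10 44]
  5. access 74: MISS, evict 10. Cache (LRU->MRU): [44 74]
  6. access 10: MISS, evict 44. Cache (LRU->MRU): [74 10]
  7. access 10: HIT. Cache (LRU->MRU): [74 10]
  8. access 74: HIT. Cache (LRU->MRU): [10 74]
  9. access 10: HIT. Cache (LRU->MRU): [74 10]
  10. access 74: HIT. Cache (LRU->MRU): [10 74]
  11. access 35: MISS, evict 10. Cache (LRU->MRU): [74 35]
Total: 6 hits, 5 misses, 3 evictions

Answer: 3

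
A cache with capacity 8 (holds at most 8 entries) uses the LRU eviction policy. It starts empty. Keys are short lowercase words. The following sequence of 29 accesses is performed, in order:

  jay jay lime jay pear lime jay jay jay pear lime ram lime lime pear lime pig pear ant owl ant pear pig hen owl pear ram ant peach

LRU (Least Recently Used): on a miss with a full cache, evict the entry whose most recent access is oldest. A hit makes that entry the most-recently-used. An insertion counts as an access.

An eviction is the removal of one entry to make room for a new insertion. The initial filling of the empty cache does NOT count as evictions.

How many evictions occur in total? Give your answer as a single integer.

LRU simulation (capacity=8):
  1. access jay: MISS. Cache (LRU->MRU): [jay]
  2. access jay: HIT. Cache (LRU->MRU): [jay]
  3. access lime: MISS. Cache (LRU->MRU): [jay lime]
  4. access jay: HIT. Cache (LRU->MRU): [lime jay]
  5. access pear: MISS. Cache (LRU->MRU): [lime jay pear]
  6. access lime: HIT. Cache (LRU->MRU): [jay pear lime]
  7. access jay: HIT. Cache (LRU->MRU): [pear lime jay]
  8. access jay: HIT. Cache (LRU->MRU): [pear lime jay]
  9. access jay: HIT. Cache (LRU->MRU): [pear lime jay]
  10. access pear: HIT. Cache (LRU->MRU): [lime jay pear]
  11. access lime: HIT. Cache (LRU->MRU): [jay pear lime]
  12. access ram: MISS. Cache (LRU->MRU): [jay pear lime ram]
  13. access lime: HIT. Cache (LRU->MRU): [jay pear ram lime]
  14. access lime: HIT. Cache (LRU->MRU): [jay pear ram lime]
  15. access pear: HIT. Cache (LRU->MRU): [jay ram lime pear]
  16. access lime: HIT. Cache (LRU->MRU): [jay ram pear lime]
  17. access pig: MISS. Cache (LRU->MRU): [jay ram pear lime pig]
  18. access pear: HIT. Cache (LRU->MRU): [jay ram lime pig pear]
  19. access ant: MISS. Cache (LRU->MRU): [jay ram lime pig pear ant]
  20. access owl: MISS. Cache (LRU->MRU): [jay ram lime pig pear ant owl]
  21. access ant: HIT. Cache (LRU->MRU): [jay ram lime pig pear owl ant]
  22. access pear: HIT. Cache (LRU->MRU): [jay ram lime pig owl ant pear]
  23. access pig: HIT. Cache (LRU->MRU): [jay ram lime owl ant pear pig]
  24. access hen: MISS. Cache (LRU->MRU): [jay ram lime owl ant pear pig hen]
  25. access owl: HIT. Cache (LRU->MRU): [jay ram lime ant pear pig hen owl]
  26. access pear: HIT. Cache (LRU->MRU): [jay ram lime ant pig hen owl pear]
  27. access ram: HIT. Cache (LRU->MRU): [jay lime ant pig hen owl pear ram]
  28. access ant: HIT. Cache (LRU->MRU): [jay lime pig hen owl pear ram ant]
  29. access peach: MISS, evict jay. Cache (LRU->MRU): [lime pig hen owl pear ram ant peach]
Total: 20 hits, 9 misses, 1 evictions

Answer: 1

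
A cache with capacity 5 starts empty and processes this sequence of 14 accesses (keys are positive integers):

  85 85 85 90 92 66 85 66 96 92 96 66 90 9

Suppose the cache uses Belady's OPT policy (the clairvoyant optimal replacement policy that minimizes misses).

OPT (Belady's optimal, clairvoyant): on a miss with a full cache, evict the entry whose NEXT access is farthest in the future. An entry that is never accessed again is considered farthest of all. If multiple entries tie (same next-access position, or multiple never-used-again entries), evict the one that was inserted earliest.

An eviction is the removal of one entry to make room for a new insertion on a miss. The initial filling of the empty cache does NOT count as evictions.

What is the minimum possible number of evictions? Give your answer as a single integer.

OPT (Belady) simulation (capacity=5):
  1. access 85: MISS. Cache: [85]
  2. access 85: HIT. Next use of 85: step 3. Cache: [85]
  3. access 85: HIT. Next use of 85: step 7. Cache: [85]
  4. access 90: MISS. Cache: [85 90]
  5. access 92: MISS. Cache: [85 90 92]
  6. access 66: MISS. Cache: [85 90 92 66]
  7. access 85: HIT. Next use of 85: never. Cache: [85 90 92 66]
  8. access 66: HIT. Next use of 66: step 12. Cache: [85 90 92 66]
  9. access 96: MISS. Cache: [85 90 92 66 96]
  10. access 92: HIT. Next use of 92: never. Cache: [85 90 92 66 96]
  11. access 96: HIT. Next use of 96: never. Cache: [85 90 92 66 96]
  12. access 66: HIT. Next use of 66: never. Cache: [85 90 92 66 96]
  13. access 90: HIT. Next use of 90: never. Cache: [85 90 92 66 96]
  14. access 9: MISS, evict 85 (next use: never). Cache: [90 92 66 96 9]
Total: 8 hits, 6 misses, 1 evictions

Answer: 1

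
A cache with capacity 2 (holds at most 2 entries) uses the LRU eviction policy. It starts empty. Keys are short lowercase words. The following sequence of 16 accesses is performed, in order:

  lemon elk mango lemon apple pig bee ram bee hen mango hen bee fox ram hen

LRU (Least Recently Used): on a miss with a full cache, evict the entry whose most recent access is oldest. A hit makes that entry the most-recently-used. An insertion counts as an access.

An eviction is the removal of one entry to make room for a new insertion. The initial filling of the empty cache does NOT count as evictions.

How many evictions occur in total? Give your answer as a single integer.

Answer: 12

Derivation:
LRU simulation (capacity=2):
  1. access lemon: MISS. Cache (LRU->MRU): [lemon]
  2. access elk: MISS. Cache (LRU->MRU): [lemon elk]
  3. access mango: MISS, evict lemon. Cache (LRU->MRU): [elk mango]
  4. access lemon: MISS, evict elk. Cache (LRU->MRU): [mango lemon]
  5. access apple: MISS, evict mango. Cache (LRU->MRU): [lemon apple]
  6. access pig: MISS, evict lemon. Cache (LRU->MRU): [apple pig]
  7. access bee: MISS, evict apple. Cache (LRU->MRU): [pig bee]
  8. access ram: MISS, evict pig. Cache (LRU->MRU): [bee ram]
  9. access bee: HIT. Cache (LRU->MRU): [ram bee]
  10. access hen: MISS, evict ram. Cache (LRU->MRU): [bee hen]
  11. access mango: MISS, evict bee. Cache (LRU->MRU): [hen mango]
  12. access hen: HIT. Cache (LRU->MRU): [mango hen]
  13. access bee: MISS, evict mango. Cache (LRU->MRU): [hen bee]
  14. access fox: MISS, evict hen. Cache (LRU->MRU): [bee fox]
  15. access ram: MISS, evict bee. Cache (LRU->MRU): [fox ram]
  16. access hen: MISS, evict fox. Cache (LRU->MRU): [ram hen]
Total: 2 hits, 14 misses, 12 evictions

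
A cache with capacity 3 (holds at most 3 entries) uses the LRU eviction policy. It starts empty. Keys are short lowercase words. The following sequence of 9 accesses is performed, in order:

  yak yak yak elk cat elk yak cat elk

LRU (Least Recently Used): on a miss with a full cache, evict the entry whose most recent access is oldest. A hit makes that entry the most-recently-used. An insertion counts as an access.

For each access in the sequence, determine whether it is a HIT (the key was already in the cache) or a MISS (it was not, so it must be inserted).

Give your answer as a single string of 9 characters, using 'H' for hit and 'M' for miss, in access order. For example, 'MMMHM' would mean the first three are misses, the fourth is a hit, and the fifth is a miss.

LRU simulation (capacity=3):
  1. access yak: MISS. Cache (LRU->MRU): [yak]
  2. access yak: HIT. Cache (LRU->MRU): [yak]
  3. access yak: HIT. Cache (LRU->MRU): [yak]
  4. access elk: MISS. Cache (LRU->MRU): [yak elk]
  5. access cat: MISS. Cache (LRU->MRU): [yak elk cat]
  6. access elk: HIT. Cache (LRU->MRU): [yak cat elk]
  7. access yak: HIT. Cache (LRU->MRU): [cat elk yak]
  8. access cat: HIT. Cache (LRU->MRU): [elk yak cat]
  9. access elk: HIT. Cache (LRU->MRU): [yak cat elk]
Total: 6 hits, 3 misses, 0 evictions

Answer: MHHMMHHHH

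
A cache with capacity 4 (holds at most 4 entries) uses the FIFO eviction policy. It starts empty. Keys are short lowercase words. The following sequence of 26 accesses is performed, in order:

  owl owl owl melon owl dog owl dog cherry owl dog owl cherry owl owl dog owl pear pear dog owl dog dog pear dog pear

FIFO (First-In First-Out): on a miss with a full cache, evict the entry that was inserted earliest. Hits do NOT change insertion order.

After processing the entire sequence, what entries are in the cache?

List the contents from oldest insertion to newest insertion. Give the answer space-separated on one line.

Answer: dog cherry pear owl

Derivation:
FIFO simulation (capacity=4):
  1. access owl: MISS. Cache (old->new): [owl]
  2. access owl: HIT. Cache (old->new): [owl]
  3. access owl: HIT. Cache (old->new): [owl]
  4. access melon: MISS. Cache (old->new): [owl melon]
  5. access owl: HIT. Cache (old->new): [owl melon]
  6. access dog: MISS. Cache (old->new): [owl melon dog]
  7. access owl: HIT. Cache (old->new): [owl melon dog]
  8. access dog: HIT. Cache (old->new): [owl melon dog]
  9. access cherry: MISS. Cache (old->new): [owl melon dog cherry]
  10. access owl: HIT. Cache (old->new): [owl melon dog cherry]
  11. access dog: HIT. Cache (old->new): [owl melon dog cherry]
  12. access owl: HIT. Cache (old->new): [owl melon dog cherry]
  13. access cherry: HIT. Cache (old->new): [owl melon dog cherry]
  14. access owl: HIT. Cache (old->new): [owl melon dog cherry]
  15. access owl: HIT. Cache (old->new): [owl melon dog cherry]
  16. access dog: HIT. Cache (old->new): [owl melon dog cherry]
  17. access owl: HIT. Cache (old->new): [owl melon dog cherry]
  18. access pear: MISS, evict owl. Cache (old->new): [melon dog cherry pear]
  19. access pear: HIT. Cache (old->new): [melon dog cherry pear]
  20. access dog: HIT. Cache (old->new): [melon dog cherry pear]
  21. access owl: MISS, evict melon. Cache (old->new): [dog cherry pear owl]
  22. access dog: HIT. Cache (old->new): [dog cherry pear owl]
  23. access dog: HIT. Cache (old->new): [dog cherry pear owl]
  24. access pear: HIT. Cache (old->new): [dog cherry pear owl]
  25. access dog: HIT. Cache (old->new): [dog cherry pear owl]
  26. access pear: HIT. Cache (old->new): [dog cherry pear owl]
Total: 20 hits, 6 misses, 2 evictions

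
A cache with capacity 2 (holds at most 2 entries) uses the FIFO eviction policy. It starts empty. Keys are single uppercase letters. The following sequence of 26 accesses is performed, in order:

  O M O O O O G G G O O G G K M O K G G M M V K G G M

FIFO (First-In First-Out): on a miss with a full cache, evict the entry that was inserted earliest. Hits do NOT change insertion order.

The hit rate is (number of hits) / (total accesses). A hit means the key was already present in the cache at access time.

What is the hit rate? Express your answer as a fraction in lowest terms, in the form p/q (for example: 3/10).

FIFO simulation (capacity=2):
  1. access O: MISS. Cache (old->new): [O]
  2. access M: MISS. Cache (old->new): [O M]
  3. access O: HIT. Cache (old->new): [O M]
  4. access O: HIT. Cache (old->new): [O M]
  5. access O: HIT. Cache (old->new): [O M]
  6. access O: HIT. Cache (old->new): [O M]
  7. access G: MISS, evict O. Cache (old->new): [M G]
  8. access G: HIT. Cache (old->new): [M G]
  9. access G: HIT. Cache (old->new): [M G]
  10. access O: MISS, evict M. Cache (old->new): [G O]
  11. access O: HIT. Cache (old->new): [G O]
  12. access G: HIT. Cache (old->new): [G O]
  13. access G: HIT. Cache (old->new): [G O]
  14. access K: MISS, evict G. Cache (old->new): [O K]
  15. access M: MISS, evict O. Cache (old->new): [K M]
  16. access O: MISS, evict K. Cache (old->new): [M O]
  17. access K: MISS, evict M. Cache (old->new): [O K]
  18. access G: MISS, evict O. Cache (old->new): [K G]
  19. access G: HIT. Cache (old->new): [K G]
  20. access M: MISS, evict K. Cache (old->new): [G M]
  21. access M: HIT. Cache (old->new): [G M]
  22. access V: MISS, evict G. Cache (old->new): [M V]
  23. access K: MISS, evict M. Cache (old->new): [V K]
  24. access G: MISS, evict V. Cache (old->new): [K G]
  25. access G: HIT. Cache (old->new): [K G]
  26. access M: MISS, evict K. Cache (old->new): [G M]
Total: 12 hits, 14 misses, 12 evictions

Hit rate = 12/26 = 6/13

Answer: 6/13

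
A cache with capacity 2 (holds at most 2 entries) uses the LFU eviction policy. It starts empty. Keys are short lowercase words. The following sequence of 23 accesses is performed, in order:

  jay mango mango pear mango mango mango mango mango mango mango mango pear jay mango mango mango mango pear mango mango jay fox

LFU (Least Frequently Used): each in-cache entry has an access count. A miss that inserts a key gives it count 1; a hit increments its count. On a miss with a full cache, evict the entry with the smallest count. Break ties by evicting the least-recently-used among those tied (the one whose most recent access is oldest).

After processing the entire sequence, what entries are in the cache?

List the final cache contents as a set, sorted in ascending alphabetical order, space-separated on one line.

LFU simulation (capacity=2):
  1. access jay: MISS. Cache: [jay(c=1)]
  2. access mango: MISS. Cache: [jay(c=1) mango(c=1)]
  3. access mango: HIT, count now 2. Cache: [jay(c=1) mango(c=2)]
  4. access pear: MISS, evict jay(c=1). Cache: [pear(c=1) mango(c=2)]
  5. access mango: HIT, count now 3. Cache: [pear(c=1) mango(c=3)]
  6. access mango: HIT, count now 4. Cache: [pear(c=1) mango(c=4)]
  7. access mango: HIT, count now 5. Cache: [pear(c=1) mango(c=5)]
  8. access mango: HIT, count now 6. Cache: [pear(c=1) mango(c=6)]
  9. access mango: HIT, count now 7. Cache: [pear(c=1) mango(c=7)]
  10. access mango: HIT, count now 8. Cache: [pear(c=1) mango(c=8)]
  11. access mango: HIT, count now 9. Cache: [pear(c=1) mango(c=9)]
  12. access mango: HIT, count now 10. Cache: [pear(c=1) mango(c=10)]
  13. access pear: HIT, count now 2. Cache: [pear(c=2) mango(c=10)]
  14. access jay: MISS, evict pear(c=2). Cache: [jay(c=1) mango(c=10)]
  15. access mango: HIT, count now 11. Cache: [jay(c=1) mango(c=11)]
  16. access mango: HIT, count now 12. Cache: [jay(c=1) mango(c=12)]
  17. access mango: HIT, count now 13. Cache: [jay(c=1) mango(c=13)]
  18. access mango: HIT, count now 14. Cache: [jay(c=1) mango(c=14)]
  19. access pear: MISS, evict jay(c=1). Cache: [pear(c=1) mango(c=14)]
  20. access mango: HIT, count now 15. Cache: [pear(c=1) mango(c=15)]
  21. access mango: HIT, count now 16. Cache: [pear(c=1) mango(c=16)]
  22. access jay: MISS, evict pear(c=1). Cache: [jay(c=1) mango(c=16)]
  23. access fox: MISS, evict jay(c=1). Cache: [fox(c=1) mango(c=16)]
Total: 16 hits, 7 misses, 5 evictions

Answer: fox mango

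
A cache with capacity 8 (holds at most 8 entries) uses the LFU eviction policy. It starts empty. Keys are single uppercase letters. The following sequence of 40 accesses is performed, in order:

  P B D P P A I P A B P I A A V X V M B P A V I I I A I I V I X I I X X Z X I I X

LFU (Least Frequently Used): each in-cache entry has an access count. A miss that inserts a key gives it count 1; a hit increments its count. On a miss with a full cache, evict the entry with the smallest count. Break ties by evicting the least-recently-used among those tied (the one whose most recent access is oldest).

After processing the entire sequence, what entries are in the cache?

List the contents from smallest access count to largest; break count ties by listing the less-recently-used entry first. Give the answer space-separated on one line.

Answer: M Z B V P A X I

Derivation:
LFU simulation (capacity=8):
  1. access P: MISS. Cache: [P(c=1)]
  2. access B: MISS. Cache: [P(c=1) B(c=1)]
  3. access D: MISS. Cache: [P(c=1) B(c=1) D(c=1)]
  4. access P: HIT, count now 2. Cache: [B(c=1) D(c=1) P(c=2)]
  5. access P: HIT, count now 3. Cache: [B(c=1) D(c=1) P(c=3)]
  6. access A: MISS. Cache: [B(c=1) D(c=1) A(c=1) P(c=3)]
  7. access I: MISS. Cache: [B(c=1) D(c=1) A(c=1) I(c=1) P(c=3)]
  8. access P: HIT, count now 4. Cache: [B(c=1) D(c=1) A(c=1) I(c=1) P(c=4)]
  9. access A: HIT, count now 2. Cache: [B(c=1) D(c=1) I(c=1) A(c=2) P(c=4)]
  10. access B: HIT, count now 2. Cache: [D(c=1) I(c=1) A(c=2) B(c=2) P(c=4)]
  11. access P: HIT, count now 5. Cache: [D(c=1) I(c=1) A(c=2) B(c=2) P(c=5)]
  12. access I: HIT, count now 2. Cache: [D(c=1) A(c=2) B(c=2) I(c=2) P(c=5)]
  13. access A: HIT, count now 3. Cache: [D(c=1) B(c=2) I(c=2) A(c=3) P(c=5)]
  14. access A: HIT, count now 4. Cache: [D(c=1) B(c=2) I(c=2) A(c=4) P(c=5)]
  15. access V: MISS. Cache: [D(c=1) V(c=1) B(c=2) I(c=2) A(c=4) P(c=5)]
  16. access X: MISS. Cache: [D(c=1) V(c=1) X(c=1) B(c=2) I(c=2) A(c=4) P(c=5)]
  17. access V: HIT, count now 2. Cache: [D(c=1) X(c=1) B(c=2) I(c=2) V(c=2) A(c=4) P(c=5)]
  18. access M: MISS. Cache: [D(c=1) X(c=1) M(c=1) B(c=2) I(c=2) V(c=2) A(c=4) P(c=5)]
  19. access B: HIT, count now 3. Cache: [D(c=1) X(c=1) M(c=1) I(c=2) V(c=2) B(c=3) A(c=4) P(c=5)]
  20. access P: HIT, count now 6. Cache: [D(c=1) X(c=1) M(c=1) I(c=2) V(c=2) B(c=3) A(c=4) P(c=6)]
  21. access A: HIT, count now 5. Cache: [D(c=1) X(c=1) M(c=1) I(c=2) V(c=2) B(c=3) A(c=5) P(c=6)]
  22. access V: HIT, count now 3. Cache: [D(c=1) X(c=1) M(c=1) I(c=2) B(c=3) V(c=3) A(c=5) P(c=6)]
  23. access I: HIT, count now 3. Cache: [D(c=1) X(c=1) M(c=1) B(c=3) V(c=3) I(c=3) A(c=5) P(c=6)]
  24. access I: HIT, count now 4. Cache: [D(c=1) X(c=1) M(c=1) B(c=3) V(c=3) I(c=4) A(c=5) P(c=6)]
  25. access I: HIT, count now 5. Cache: [D(c=1) X(c=1) M(c=1) B(c=3) V(c=3) A(c=5) I(c=5) P(c=6)]
  26. access A: HIT, count now 6. Cache: [D(c=1) X(c=1) M(c=1) B(c=3) V(c=3) I(c=5) P(c=6) A(c=6)]
  27. access I: HIT, count now 6. Cache: [D(c=1) X(c=1) M(c=1) B(c=3) V(c=3) P(c=6) A(c=6) I(c=6)]
  28. access I: HIT, count now 7. Cache: [D(c=1) X(c=1) M(c=1) B(c=3) V(c=3) P(c=6) A(c=6) I(c=7)]
  29. access V: HIT, count now 4. Cache: [D(c=1) X(c=1) M(c=1) B(c=3) V(c=4) P(c=6) A(c=6) I(c=7)]
  30. access I: HIT, count now 8. Cache: [D(c=1) X(c=1) M(c=1) B(c=3) V(c=4) P(c=6) A(c=6) I(c=8)]
  31. access X: HIT, count now 2. Cache: [D(c=1) M(c=1) X(c=2) B(c=3) V(c=4) P(c=6) A(c=6) I(c=8)]
  32. access I: HIT, count now 9. Cache: [D(c=1) M(c=1) X(c=2) B(c=3) V(c=4) P(c=6) A(c=6) I(c=9)]
  33. access I: HIT, count now 10. Cache: [D(c=1) M(c=1) X(c=2) B(c=3) V(c=4) P(c=6) A(c=6) I(c=10)]
  34. access X: HIT, count now 3. Cache: [D(c=1) M(c=1) B(c=3) X(c=3) V(c=4) P(c=6) A(c=6) I(c=10)]
  35. access X: HIT, count now 4. Cache: [D(c=1) M(c=1) B(c=3) V(c=4) X(c=4) P(c=6) A(c=6) I(c=10)]
  36. access Z: MISS, evict D(c=1). Cache: [M(c=1) Z(c=1) B(c=3) V(c=4) X(c=4) P(c=6) A(c=6) I(c=10)]
  37. access X: HIT, count now 5. Cache: [M(c=1) Z(c=1) B(c=3) V(c=4) X(c=5) P(c=6) A(c=6) I(c=10)]
  38. access I: HIT, count now 11. Cache: [M(c=1) Z(c=1) B(c=3) V(c=4) X(c=5) P(c=6) A(c=6) I(c=11)]
  39. access I: HIT, count now 12. Cache: [M(c=1) Z(c=1) B(c=3) V(c=4) X(c=5) P(c=6) A(c=6) I(c=12)]
  40. access X: HIT, count now 6. Cache: [M(c=1) Z(c=1) B(c=3) V(c=4) P(c=6) A(c=6) X(c=6) I(c=12)]
Total: 31 hits, 9 misses, 1 evictions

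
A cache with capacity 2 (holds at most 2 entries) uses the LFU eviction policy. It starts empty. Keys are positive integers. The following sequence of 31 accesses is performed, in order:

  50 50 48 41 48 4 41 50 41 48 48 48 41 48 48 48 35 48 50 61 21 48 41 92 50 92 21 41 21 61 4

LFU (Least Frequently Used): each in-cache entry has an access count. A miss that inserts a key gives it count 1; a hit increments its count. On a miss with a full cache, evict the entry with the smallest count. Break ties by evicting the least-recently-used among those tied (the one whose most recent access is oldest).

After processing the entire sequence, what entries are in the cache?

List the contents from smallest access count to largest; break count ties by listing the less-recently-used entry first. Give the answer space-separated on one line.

Answer: 4 48

Derivation:
LFU simulation (capacity=2):
  1. access 50: MISS. Cache: [50(c=1)]
  2. access 50: HIT, count now 2. Cache: [50(c=2)]
  3. access 48: MISS. Cache: [48(c=1) 50(c=2)]
  4. access 41: MISS, evict 48(c=1). Cache: [41(c=1) 50(c=2)]
  5. access 48: MISS, evict 41(c=1). Cache: [48(c=1) 50(c=2)]
  6. access 4: MISS, evict 48(c=1). Cache: [4(c=1) 50(c=2)]
  7. access 41: MISS, evict 4(c=1). Cache: [41(c=1) 50(c=2)]
  8. access 50: HIT, count now 3. Cache: [41(c=1) 50(c=3)]
  9. access 41: HIT, count now 2. Cache: [41(c=2) 50(c=3)]
  10. access 48: MISS, evict 41(c=2). Cache: [48(c=1) 50(c=3)]
  11. access 48: HIT, count now 2. Cache: [48(c=2) 50(c=3)]
  12. access 48: HIT, count now 3. Cache: [50(c=3) 48(c=3)]
  13. access 41: MISS, evict 50(c=3). Cache: [41(c=1) 48(c=3)]
  14. access 48: HIT, count now 4. Cache: [41(c=1) 48(c=4)]
  15. access 48: HIT, count now 5. Cache: [41(c=1) 48(c=5)]
  16. access 48: HIT, count now 6. Cache: [41(c=1) 48(c=6)]
  17. access 35: MISS, evict 41(c=1). Cache: [35(c=1) 48(c=6)]
  18. access 48: HIT, count now 7. Cache: [35(c=1) 48(c=7)]
  19. access 50: MISS, evict 35(c=1). Cache: [50(c=1) 48(c=7)]
  20. access 61: MISS, evict 50(c=1). Cache: [61(c=1) 48(c=7)]
  21. access 21: MISS, evict 61(c=1). Cache: [21(c=1) 48(c=7)]
  22. access 48: HIT, count now 8. Cache: [21(c=1) 48(c=8)]
  23. access 41: MISS, evict 21(c=1). Cache: [41(c=1) 48(c=8)]
  24. access 92: MISS, evict 41(c=1). Cache: [92(c=1) 48(c=8)]
  25. access 50: MISS, evict 92(c=1). Cache: [50(c=1) 48(c=8)]
  26. access 92: MISS, evict 50(c=1). Cache: [92(c=1) 48(c=8)]
  27. access 21: MISS, evict 92(c=1). Cache: [21(c=1) 48(c=8)]
  28. access 41: MISS, evict 21(c=1). Cache: [41(c=1) 48(c=8)]
  29. access 21: MISS, evict 41(c=1). Cache: [21(c=1) 48(c=8)]
  30. access 61: MISS, evict 21(c=1). Cache: [61(c=1) 48(c=8)]
  31. access 4: MISS, evict 61(c=1). Cache: [4(c=1) 48(c=8)]
Total: 10 hits, 21 misses, 19 evictions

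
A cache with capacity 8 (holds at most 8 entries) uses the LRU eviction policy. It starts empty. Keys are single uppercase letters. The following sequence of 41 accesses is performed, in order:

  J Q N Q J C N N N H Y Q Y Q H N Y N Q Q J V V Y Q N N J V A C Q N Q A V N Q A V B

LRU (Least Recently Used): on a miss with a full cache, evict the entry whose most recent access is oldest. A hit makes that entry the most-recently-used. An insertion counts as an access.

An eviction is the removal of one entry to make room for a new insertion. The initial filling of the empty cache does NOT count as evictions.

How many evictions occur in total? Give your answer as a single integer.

Answer: 1

Derivation:
LRU simulation (capacity=8):
  1. access J: MISS. Cache (LRU->MRU): [J]
  2. access Q: MISS. Cache (LRU->MRU): [J Q]
  3. access N: MISS. Cache (LRU->MRU): [J Q N]
  4. access Q: HIT. Cache (LRU->MRU): [J N Q]
  5. access J: HIT. Cache (LRU->MRU): [N Q J]
  6. access C: MISS. Cache (LRU->MRU): [N Q J C]
  7. access N: HIT. Cache (LRU->MRU): [Q J C N]
  8. access N: HIT. Cache (LRU->MRU): [Q J C N]
  9. access N: HIT. Cache (LRU->MRU): [Q J C N]
  10. access H: MISS. Cache (LRU->MRU): [Q J C N H]
  11. access Y: MISS. Cache (LRU->MRU): [Q J C N H Y]
  12. access Q: HIT. Cache (LRU->MRU): [J C N H Y Q]
  13. access Y: HIT. Cache (LRU->MRU): [J C N H Q Y]
  14. access Q: HIT. Cache (LRU->MRU): [J C N H Y Q]
  15. access H: HIT. Cache (LRU->MRU): [J C N Y Q H]
  16. access N: HIT. Cache (LRU->MRU): [J C Y Q H N]
  17. access Y: HIT. Cache (LRU->MRU): [J C Q H N Y]
  18. access N: HIT. Cache (LRU->MRU): [J C Q H Y N]
  19. access Q: HIT. Cache (LRU->MRU): [J C H Y N Q]
  20. access Q: HIT. Cache (LRU->MRU): [J C H Y N Q]
  21. access J: HIT. Cache (LRU->MRU): [C H Y N Q J]
  22. access V: MISS. Cache (LRU->MRU): [C H Y N Q J V]
  23. access V: HIT. Cache (LRU->MRU): [C H Y N Q J V]
  24. access Y: HIT. Cache (LRU->MRU): [C H N Q J V Y]
  25. access Q: HIT. Cache (LRU->MRU): [C H N J V Y Q]
  26. access N: HIT. Cache (LRU->MRU): [C H J V Y Q N]
  27. access N: HIT. Cache (LRU->MRU): [C H J V Y Q N]
  28. access J: HIT. Cache (LRU->MRU): [C H V Y Q N J]
  29. access V: HIT. Cache (LRU->MRU): [C H Y Q N J V]
  30. access A: MISS. Cache (LRU->MRU): [C H Y Q N J V A]
  31. access C: HIT. Cache (LRU->MRU): [H Y Q N J V A C]
  32. access Q: HIT. Cache (LRU->MRU): [H Y N J V A C Q]
  33. access N: HIT. Cache (LRU->MRU): [H Y J V A C Q N]
  34. access Q: HIT. Cache (LRU->MRU): [H Y J V A C N Q]
  35. access A: HIT. Cache (LRU->MRU): [H Y J V C N Q A]
  36. access V: HIT. Cache (LRU->MRU): [H Y J C N Q A V]
  37. access N: HIT. Cache (LRU->MRU): [H Y J C Q A V N]
  38. access Q: HIT. Cache (LRU->MRU): [H Y J C A V N Q]
  39. access A: HIT. Cache (LRU->MRU): [H Y J C V N Q A]
  40. access V: HIT. Cache (LRU->MRU): [H Y J C N Q A V]
  41. access B: MISS, evict H. Cache (LRU->MRU): [Y J C N Q A V B]
Total: 32 hits, 9 misses, 1 evictions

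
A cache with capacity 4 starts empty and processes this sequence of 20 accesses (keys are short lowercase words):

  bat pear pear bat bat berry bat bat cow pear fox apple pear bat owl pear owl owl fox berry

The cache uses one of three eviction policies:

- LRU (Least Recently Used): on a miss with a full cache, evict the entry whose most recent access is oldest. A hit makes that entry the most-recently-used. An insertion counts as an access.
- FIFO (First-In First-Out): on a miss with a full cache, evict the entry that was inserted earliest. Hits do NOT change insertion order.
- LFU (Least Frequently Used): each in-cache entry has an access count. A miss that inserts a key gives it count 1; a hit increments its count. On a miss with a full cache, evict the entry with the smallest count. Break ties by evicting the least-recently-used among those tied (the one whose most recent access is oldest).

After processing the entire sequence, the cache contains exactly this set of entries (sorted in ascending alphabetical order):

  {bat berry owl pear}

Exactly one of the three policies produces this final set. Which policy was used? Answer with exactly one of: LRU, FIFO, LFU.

Simulating under each policy and comparing final sets:
  LRU: final set = {berry fox owl pear} -> differs
  FIFO: final set = {bat berry fox owl} -> differs
  LFU: final set = {bat berry owl pear} -> MATCHES target
Only LFU produces the target set.

Answer: LFU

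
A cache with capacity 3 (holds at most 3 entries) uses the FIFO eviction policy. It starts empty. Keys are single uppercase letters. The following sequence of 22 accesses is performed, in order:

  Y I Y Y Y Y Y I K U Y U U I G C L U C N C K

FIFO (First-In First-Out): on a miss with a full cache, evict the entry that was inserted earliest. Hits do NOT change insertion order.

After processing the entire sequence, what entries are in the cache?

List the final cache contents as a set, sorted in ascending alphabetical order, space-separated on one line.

FIFO simulation (capacity=3):
  1. access Y: MISS. Cache (old->new): [Y]
  2. access I: MISS. Cache (old->new): [Y I]
  3. access Y: HIT. Cache (old->new): [Y I]
  4. access Y: HIT. Cache (old->new): [Y I]
  5. access Y: HIT. Cache (old->new): [Y I]
  6. access Y: HIT. Cache (old->new): [Y I]
  7. access Y: HIT. Cache (old->new): [Y I]
  8. access I: HIT. Cache (old->new): [Y I]
  9. access K: MISS. Cache (old->new): [Y I K]
  10. access U: MISS, evict Y. Cache (old->new): [I K U]
  11. access Y: MISS, evict I. Cache (old->new): [K U Y]
  12. access U: HIT. Cache (old->new): [K U Y]
  13. access U: HIT. Cache (old->new): [K U Y]
  14. access I: MISS, evict K. Cache (old->new): [U Y I]
  15. access G: MISS, evict U. Cache (old->new): [Y I G]
  16. access C: MISS, evict Y. Cache (old->new): [I G C]
  17. access L: MISS, evict I. Cache (old->new): [G C L]
  18. access U: MISS, evict G. Cache (old->new): [C L U]
  19. access C: HIT. Cache (old->new): [C L U]
  20. access N: MISS, evict C. Cache (old->new): [L U N]
  21. access C: MISS, evict L. Cache (old->new): [U N C]
  22. access K: MISS, evict U. Cache (old->new): [N C K]
Total: 9 hits, 13 misses, 10 evictions

Answer: C K N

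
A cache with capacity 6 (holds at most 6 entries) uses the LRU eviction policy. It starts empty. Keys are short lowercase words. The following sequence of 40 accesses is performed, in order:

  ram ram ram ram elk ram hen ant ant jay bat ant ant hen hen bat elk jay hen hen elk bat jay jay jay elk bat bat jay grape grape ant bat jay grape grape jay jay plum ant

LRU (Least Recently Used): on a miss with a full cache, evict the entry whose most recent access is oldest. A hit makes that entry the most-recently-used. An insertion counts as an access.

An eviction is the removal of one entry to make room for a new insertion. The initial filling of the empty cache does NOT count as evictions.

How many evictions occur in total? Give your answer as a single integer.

Answer: 2

Derivation:
LRU simulation (capacity=6):
  1. access ram: MISS. Cache (LRU->MRU): [ram]
  2. access ram: HIT. Cache (LRU->MRU): [ram]
  3. access ram: HIT. Cache (LRU->MRU): [ram]
  4. access ram: HIT. Cache (LRU->MRU): [ram]
  5. access elk: MISS. Cache (LRU->MRU): [ram elk]
  6. access ram: HIT. Cache (LRU->MRU): [elk ram]
  7. access hen: MISS. Cache (LRU->MRU): [elk ram hen]
  8. access ant: MISS. Cache (LRU->MRU): [elk ram hen ant]
  9. access ant: HIT. Cache (LRU->MRU): [elk ram hen ant]
  10. access jay: MISS. Cache (LRU->MRU): [elk ram hen ant jay]
  11. access bat: MISS. Cache (LRU->MRU): [elk ram hen ant jay bat]
  12. access ant: HIT. Cache (LRU->MRU): [elk ram hen jay bat ant]
  13. access ant: HIT. Cache (LRU->MRU): [elk ram hen jay bat ant]
  14. access hen: HIT. Cache (LRU->MRU): [elk ram jay bat ant hen]
  15. access hen: HIT. Cache (LRU->MRU): [elk ram jay bat ant hen]
  16. access bat: HIT. Cache (LRU->MRU): [elk ram jay ant hen bat]
  17. access elk: HIT. Cache (LRU->MRU): [ram jay ant hen bat elk]
  18. access jay: HIT. Cache (LRU->MRU): [ram ant hen bat elk jay]
  19. access hen: HIT. Cache (LRU->MRU): [ram ant bat elk jay hen]
  20. access hen: HIT. Cache (LRU->MRU): [ram ant bat elk jay hen]
  21. access elk: HIT. Cache (LRU->MRU): [ram ant bat jay hen elk]
  22. access bat: HIT. Cache (LRU->MRU): [ram ant jay hen elk bat]
  23. access jay: HIT. Cache (LRU->MRU): [ram ant hen elk bat jay]
  24. access jay: HIT. Cache (LRU->MRU): [ram ant hen elk bat jay]
  25. access jay: HIT. Cache (LRU->MRU): [ram ant hen elk bat jay]
  26. access elk: HIT. Cache (LRU->MRU): [ram ant hen bat jay elk]
  27. access bat: HIT. Cache (LRU->MRU): [ram ant hen jay elk bat]
  28. access bat: HIT. Cache (LRU->MRU): [ram ant hen jay elk bat]
  29. access jay: HIT. Cache (LRU->MRU): [ram ant hen elk bat jay]
  30. access grape: MISS, evict ram. Cache (LRU->MRU): [ant hen elk bat jay grape]
  31. access grape: HIT. Cache (LRU->MRU): [ant hen elk bat jay grape]
  32. access ant: HIT. Cache (LRU->MRU): [hen elk bat jay grape ant]
  33. access bat: HIT. Cache (LRU->MRU): [hen elk jay grape ant bat]
  34. access jay: HIT. Cache (LRU->MRU): [hen elk grape ant bat jay]
  35. access grape: HIT. Cache (LRU->MRU): [hen elk ant bat jay grape]
  36. access grape: HIT. Cache (LRU->MRU): [hen elk ant bat jay grape]
  37. access jay: HIT. Cache (LRU->MRU): [hen elk ant bat grape jay]
  38. access jay: HIT. Cache (LRU->MRU): [hen elk ant bat grape jay]
  39. access plum: MISS, evict hen. Cache (LRU->MRU): [elk ant bat grape jay plum]
  40. access ant: HIT. Cache (LRU->MRU): [elk bat grape jay plum ant]
Total: 32 hits, 8 misses, 2 evictions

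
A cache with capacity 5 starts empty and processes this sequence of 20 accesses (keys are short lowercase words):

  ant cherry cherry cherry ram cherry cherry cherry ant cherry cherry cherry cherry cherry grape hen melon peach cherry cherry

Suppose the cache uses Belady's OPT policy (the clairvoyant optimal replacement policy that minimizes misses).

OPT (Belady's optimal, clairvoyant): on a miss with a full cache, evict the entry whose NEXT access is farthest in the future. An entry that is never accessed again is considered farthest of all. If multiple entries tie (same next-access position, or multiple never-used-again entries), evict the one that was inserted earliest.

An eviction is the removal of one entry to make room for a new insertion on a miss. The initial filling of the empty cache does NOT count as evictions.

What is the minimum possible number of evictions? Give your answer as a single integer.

OPT (Belady) simulation (capacity=5):
  1. access ant: MISS. Cache: [ant]
  2. access cherry: MISS. Cache: [ant cherry]
  3. access cherry: HIT. Next use of cherry: step 4. Cache: [ant cherry]
  4. access cherry: HIT. Next use of cherry: step 6. Cache: [ant cherry]
  5. access ram: MISS. Cache: [ant cherry ram]
  6. access cherry: HIT. Next use of cherry: step 7. Cache: [ant cherry ram]
  7. access cherry: HIT. Next use of cherry: step 8. Cache: [ant cherry ram]
  8. access cherry: HIT. Next use of cherry: step 10. Cache: [ant cherry ram]
  9. access ant: HIT. Next use of ant: never. Cache: [ant cherry ram]
  10. access cherry: HIT. Next use of cherry: step 11. Cache: [ant cherry ram]
  11. access cherry: HIT. Next use of cherry: step 12. Cache: [ant cherry ram]
  12. access cherry: HIT. Next use of cherry: step 13. Cache: [ant cherry ram]
  13. access cherry: HIT. Next use of cherry: step 14. Cache: [ant cherry ram]
  14. access cherry: HIT. Next use of cherry: step 19. Cache: [ant cherry ram]
  15. access grape: MISS. Cache: [ant cherry ram grape]
  16. access hen: MISS. Cache: [ant cherry ram grape hen]
  17. access melon: MISS, evict ant (next use: never). Cache: [cherry ram grape hen melon]
  18. access peach: MISS, evict ram (next use: never). Cache: [cherry grape hen melon peach]
  19. access cherry: HIT. Next use of cherry: step 20. Cache: [cherry grape hen melon peach]
  20. access cherry: HIT. Next use of cherry: never. Cache: [cherry grape hen melon peach]
Total: 13 hits, 7 misses, 2 evictions

Answer: 2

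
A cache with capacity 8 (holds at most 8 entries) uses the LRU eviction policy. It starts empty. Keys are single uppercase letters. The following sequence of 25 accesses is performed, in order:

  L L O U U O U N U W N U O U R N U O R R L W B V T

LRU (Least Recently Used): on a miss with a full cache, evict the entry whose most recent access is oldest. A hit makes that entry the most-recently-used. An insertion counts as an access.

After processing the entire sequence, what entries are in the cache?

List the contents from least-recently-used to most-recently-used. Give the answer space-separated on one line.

LRU simulation (capacity=8):
  1. access L: MISS. Cache (LRU->MRU): [L]
  2. access L: HIT. Cache (LRU->MRU): [L]
  3. access O: MISS. Cache (LRU->MRU): [L O]
  4. access U: MISS. Cache (LRU->MRU): [L O U]
  5. access U: HIT. Cache (LRU->MRU): [L O U]
  6. access O: HIT. Cache (LRU->MRU): [L U O]
  7. access U: HIT. Cache (LRU->MRU): [L O U]
  8. access N: MISS. Cache (LRU->MRU): [L O U N]
  9. access U: HIT. Cache (LRU->MRU): [L O N U]
  10. access W: MISS. Cache (LRU->MRU): [L O N U W]
  11. access N: HIT. Cache (LRU->MRU): [L O U W N]
  12. access U: HIT. Cache (LRU->MRU): [L O W N U]
  13. access O: HIT. Cache (LRU->MRU): [L W N U O]
  14. access U: HIT. Cache (LRU->MRU): [L W N O U]
  15. access R: MISS. Cache (LRU->MRU): [L W N O U R]
  16. access N: HIT. Cache (LRU->MRU): [L W O U R N]
  17. access U: HIT. Cache (LRU->MRU): [L W O R N U]
  18. access O: HIT. Cache (LRU->MRU): [L W R N U O]
  19. access R: HIT. Cache (LRU->MRU): [L W N U O R]
  20. access R: HIT. Cache (LRU->MRU): [L W N U O R]
  21. access L: HIT. Cache (LRU->MRU): [W N U O R L]
  22. access W: HIT. Cache (LRU->MRU): [N U O R L W]
  23. access B: MISS. Cache (LRU->MRU): [N U O R L W B]
  24. access V: MISS. Cache (LRU->MRU): [N U O R L W B V]
  25. access T: MISS, evict N. Cache (LRU->MRU): [U O R L W B V T]
Total: 16 hits, 9 misses, 1 evictions

Answer: U O R L W B V T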